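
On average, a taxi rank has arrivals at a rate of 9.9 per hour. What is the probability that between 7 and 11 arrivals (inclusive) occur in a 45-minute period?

Over the interval, μ = 9.9 × 0.75 = 7.425 (a 45-minute period = 0.75 hours).
P(7 ≤ N ≤ 11) = Σ_{j=7}^{11} e^(−7.425) · 7.425^j/j! ≈ 0.5366.

0.5366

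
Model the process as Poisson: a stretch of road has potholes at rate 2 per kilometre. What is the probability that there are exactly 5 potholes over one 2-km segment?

0.1563

Over the interval, μ = 2 × 2 = 4 (a 2-km segment = 2 kilometres).
P(N = 5) = e^(−μ) μ^5/5! = e^(−4) · 4^5/120 ≈ 0.1563.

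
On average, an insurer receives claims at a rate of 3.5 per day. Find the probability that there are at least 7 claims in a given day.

With mean μ = 3.5 per day,
P(N ≥ 7) = 1 − P(N ≤ 6) = 1 − Σ_{j=0}^{6} e^(−μ) μ^j/j! ≈ 0.0653.

0.0653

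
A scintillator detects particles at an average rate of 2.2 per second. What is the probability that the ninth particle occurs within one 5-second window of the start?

Over the interval, μ = 2.2 × 5 = 11 (a 5-second window = 5 seconds).
The ninth arrival falls in the interval iff at least 9 events occur there: P(S_9 ≤ t) = P(N ≥ 9) = 1 − P(N ≤ 8) ≈ 0.7680.

0.7680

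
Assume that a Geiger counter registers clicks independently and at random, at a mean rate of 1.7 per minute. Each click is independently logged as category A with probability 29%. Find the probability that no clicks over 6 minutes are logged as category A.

0.0519

Thinning: the clicks that are logged as category A themselves form a Poisson process with rate 0.29 × 1.7 = 0.493 per minute.
Over the interval, μ = 0.493 × 6 = 2.958 (6 minutes).
P(N = 0) = e^(−2.958) · 2.958^0/0! ≈ 0.0519.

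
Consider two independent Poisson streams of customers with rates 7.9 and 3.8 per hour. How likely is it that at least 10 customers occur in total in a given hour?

0.7304

Independent Poisson processes superpose: combined rate λ = 7.9 + 3.8 = 11.7 per hour.
So μ = 11.7.
P(N ≥ 10) = 1 − P(N ≤ 9) ≈ 0.7304.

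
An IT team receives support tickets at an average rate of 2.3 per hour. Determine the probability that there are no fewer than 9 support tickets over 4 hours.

0.5704

Over the interval, μ = 2.3 × 4 = 9.2 (4 hours).
P(N ≥ 9) = 1 − P(N ≤ 8) = 1 − Σ_{j=0}^{8} e^(−μ) μ^j/j! ≈ 0.5704.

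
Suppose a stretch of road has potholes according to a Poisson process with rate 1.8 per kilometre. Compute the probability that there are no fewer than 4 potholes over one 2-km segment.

Over the interval, μ = 1.8 × 2 = 3.6 (a 2-km segment = 2 kilometres).
P(N ≥ 4) = 1 − P(N ≤ 3) = 1 − Σ_{j=0}^{3} e^(−μ) μ^j/j! ≈ 0.4848.

0.4848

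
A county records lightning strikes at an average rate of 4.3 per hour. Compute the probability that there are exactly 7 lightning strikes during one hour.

With mean μ = 4.3 per hour,
P(N = 7) = e^(−μ) μ^7/7! = e^(−4.3) · 4.3^7/5040 ≈ 0.0732.

0.0732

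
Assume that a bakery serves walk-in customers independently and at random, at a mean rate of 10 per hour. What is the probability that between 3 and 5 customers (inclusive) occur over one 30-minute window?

Over the interval, μ = 10 × 0.5 = 5 (a 30-minute window = 0.5 hours).
P(3 ≤ N ≤ 5) = Σ_{j=3}^{5} e^(−5) · 5^j/j! ≈ 0.4913.

0.4913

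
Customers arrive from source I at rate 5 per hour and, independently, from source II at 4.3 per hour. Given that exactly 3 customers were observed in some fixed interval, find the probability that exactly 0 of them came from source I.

0.0988

Given the total, each event is independently from source I with probability p = λ_I/(λ_I+λ_II) = 5/9.3 ≈ 0.5376.
So K ~ Binomial(3, 5/9.3): P(K = 0) = C(3,0) · (5/9.3)^0 · (4.3/9.3)^3 ≈ 0.0988.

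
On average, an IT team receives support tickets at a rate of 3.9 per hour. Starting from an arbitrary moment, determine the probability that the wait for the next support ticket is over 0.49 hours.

0.1479

The wait for the next event is exponential with rate λ = 3.9 per hour.
P(T > 0.49) = e^(−λt) = e^(−3.9 × 0.49) = e^(−1.911) ≈ 0.1479.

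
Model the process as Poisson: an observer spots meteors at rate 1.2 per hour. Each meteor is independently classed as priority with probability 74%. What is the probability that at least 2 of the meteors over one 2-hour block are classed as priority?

0.5300

Thinning: the meteors that are classed as priority themselves form a Poisson process with rate 0.74 × 1.2 = 0.888 per hour.
Over the interval, μ = 0.888 × 2 = 1.776 (a 2-hour block = 2 hours).
P(N ≥ 2) = 1 − P(N ≤ 1) ≈ 0.5300.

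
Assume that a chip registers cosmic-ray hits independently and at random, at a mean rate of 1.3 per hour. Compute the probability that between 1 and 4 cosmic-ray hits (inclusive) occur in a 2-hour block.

Over the interval, μ = 1.3 × 2 = 2.6 (a 2-hour block = 2 hours).
P(1 ≤ N ≤ 4) = Σ_{j=1}^{4} e^(−2.6) · 2.6^j/j! ≈ 0.8031.

0.8031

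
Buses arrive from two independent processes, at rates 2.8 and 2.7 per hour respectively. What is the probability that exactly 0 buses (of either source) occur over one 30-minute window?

Independent Poisson processes superpose: combined rate λ = 2.8 + 2.7 = 5.5 per hour.
Over the interval, μ = 5.5 × 0.5 = 2.75 (a 30-minute window = 0.5 hours).
P(N = 0) = e^(−2.75) · 2.75^0/0! ≈ 0.0639.

0.0639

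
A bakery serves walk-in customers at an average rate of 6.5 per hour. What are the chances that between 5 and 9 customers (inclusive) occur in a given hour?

With mean μ = 6.5 per hour,
P(5 ≤ N ≤ 9) = Σ_{j=5}^{9} e^(−6.5) · 6.5^j/j! ≈ 0.6537.

0.6537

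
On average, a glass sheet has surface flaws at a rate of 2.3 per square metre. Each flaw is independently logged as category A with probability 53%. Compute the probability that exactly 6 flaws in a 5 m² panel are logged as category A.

0.1605

Thinning: the flaws that are logged as category A themselves form a Poisson process with rate 0.53 × 2.3 = 1.219 per square metre.
Over the interval, μ = 1.219 × 5 = 6.095 (a 5 m² panel = 5 square metres).
P(N = 6) = e^(−6.095) · 6.095^6/6! ≈ 0.1605.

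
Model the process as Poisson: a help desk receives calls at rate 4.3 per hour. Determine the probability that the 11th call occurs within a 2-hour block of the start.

0.2478

Over the interval, μ = 4.3 × 2 = 8.6 (a 2-hour block = 2 hours).
The 11th arrival falls in the interval iff at least 11 events occur there: P(S_11 ≤ t) = P(N ≥ 11) = 1 − P(N ≤ 10) ≈ 0.2478.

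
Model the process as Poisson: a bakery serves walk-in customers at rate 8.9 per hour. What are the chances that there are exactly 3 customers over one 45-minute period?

0.0626

Over the interval, μ = 8.9 × 0.75 = 6.675 (a 45-minute period = 0.75 hours).
P(N = 3) = e^(−μ) μ^3/3! = e^(−6.675) · 6.675^3/6 ≈ 0.0626.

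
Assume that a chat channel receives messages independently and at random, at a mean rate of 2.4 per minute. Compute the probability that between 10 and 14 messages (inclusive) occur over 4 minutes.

Over the interval, μ = 2.4 × 4 = 9.6 (4 minutes).
P(10 ≤ N ≤ 14) = Σ_{j=10}^{14} e^(−9.6) · 9.6^j/j! ≈ 0.4269.

0.4269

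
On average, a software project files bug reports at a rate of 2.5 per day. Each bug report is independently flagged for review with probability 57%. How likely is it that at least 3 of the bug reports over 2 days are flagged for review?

0.5424

Thinning: the bug reports that are flagged for review themselves form a Poisson process with rate 0.57 × 2.5 = 1.425 per day.
Over the interval, μ = 1.425 × 2 = 2.85 (2 days).
P(N ≥ 3) = 1 − P(N ≤ 2) ≈ 0.5424.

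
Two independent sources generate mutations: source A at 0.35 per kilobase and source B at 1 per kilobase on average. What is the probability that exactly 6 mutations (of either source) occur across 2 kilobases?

Independent Poisson processes superpose: combined rate λ = 0.35 + 1 = 1.35 per kilobase.
Over the interval, μ = 1.35 × 2 = 2.7 (2 kilobases).
P(N = 6) = e^(−2.7) · 2.7^6/6! ≈ 0.0362.

0.0362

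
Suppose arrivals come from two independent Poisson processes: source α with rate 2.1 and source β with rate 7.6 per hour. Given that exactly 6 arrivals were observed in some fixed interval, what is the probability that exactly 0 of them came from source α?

Given the total, each event is independently from source α with probability p = λ_α/(λ_α+λ_β) = 2.1/9.7 ≈ 0.2165.
So K ~ Binomial(6, 2.1/9.7): P(K = 0) = C(6,0) · (2.1/9.7)^0 · (7.6/9.7)^6 ≈ 0.2313.

0.2313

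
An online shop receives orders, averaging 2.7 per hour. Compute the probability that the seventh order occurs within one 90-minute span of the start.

0.1159

Over the interval, μ = 2.7 × 1.5 = 4.05 (a 90-minute span = 1.5 hours).
The seventh arrival falls in the interval iff at least 7 events occur there: P(S_7 ≤ t) = P(N ≥ 7) = 1 − P(N ≤ 6) ≈ 0.1159.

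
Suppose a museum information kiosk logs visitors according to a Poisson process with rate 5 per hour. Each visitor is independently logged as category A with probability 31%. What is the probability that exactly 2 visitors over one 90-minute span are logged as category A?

Thinning: the visitors that are logged as category A themselves form a Poisson process with rate 0.31 × 5 = 1.55 per hour.
Over the interval, μ = 1.55 × 1.5 = 2.325 (a 90-minute span = 1.5 hours).
P(N = 2) = e^(−2.325) · 2.325^2/2! ≈ 0.2643.

0.2643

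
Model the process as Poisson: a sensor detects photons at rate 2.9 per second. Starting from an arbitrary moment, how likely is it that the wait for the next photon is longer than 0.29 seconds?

0.4313

The wait for the next event is exponential with rate λ = 2.9 per second.
P(T > 0.29) = e^(−λt) = e^(−2.9 × 0.29) = e^(−0.841) ≈ 0.4313.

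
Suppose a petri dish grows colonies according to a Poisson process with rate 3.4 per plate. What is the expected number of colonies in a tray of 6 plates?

20.4

E[N] = λt = 3.4 × 6 = 20.4 (a tray of 6 plates = 6 plates).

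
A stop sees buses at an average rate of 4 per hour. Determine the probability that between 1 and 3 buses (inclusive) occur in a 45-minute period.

0.5974

Over the interval, μ = 4 × 0.75 = 3 (a 45-minute period = 0.75 hours).
P(1 ≤ N ≤ 3) = Σ_{j=1}^{3} e^(−3) · 3^j/j! ≈ 0.5974.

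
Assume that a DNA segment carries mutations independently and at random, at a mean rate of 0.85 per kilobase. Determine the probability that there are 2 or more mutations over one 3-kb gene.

Over the interval, μ = 0.85 × 3 = 2.55 (a 3-kb gene = 3 kilobases).
P(N ≥ 2) = 1 − P(N ≤ 1) = 1 − Σ_{j=0}^{1} e^(−μ) μ^j/j! ≈ 0.7228.

0.7228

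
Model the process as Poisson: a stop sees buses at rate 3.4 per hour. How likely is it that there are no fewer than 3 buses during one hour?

With mean μ = 3.4 per hour,
P(N ≥ 3) = 1 − P(N ≤ 2) = 1 − Σ_{j=0}^{2} e^(−μ) μ^j/j! ≈ 0.6603.

0.6603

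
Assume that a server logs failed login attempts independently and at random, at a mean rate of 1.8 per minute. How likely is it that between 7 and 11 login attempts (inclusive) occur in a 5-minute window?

0.5962

Over the interval, μ = 1.8 × 5 = 9 (a 5-minute window = 5 minutes).
P(7 ≤ N ≤ 11) = Σ_{j=7}^{11} e^(−9) · 9^j/j! ≈ 0.5962.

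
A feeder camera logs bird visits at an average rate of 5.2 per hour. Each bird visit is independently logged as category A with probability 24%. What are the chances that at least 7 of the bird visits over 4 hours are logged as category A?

Thinning: the bird visits that are logged as category A themselves form a Poisson process with rate 0.24 × 5.2 = 1.248 per hour.
Over the interval, μ = 1.248 × 4 = 4.992 (4 hours).
P(N ≥ 7) = 1 − P(N ≤ 6) ≈ 0.2366.

0.2366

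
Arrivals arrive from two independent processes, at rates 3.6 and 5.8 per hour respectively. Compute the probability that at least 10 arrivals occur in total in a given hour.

0.4651

Independent Poisson processes superpose: combined rate λ = 3.6 + 5.8 = 9.4 per hour.
So μ = 9.4.
P(N ≥ 10) = 1 − P(N ≤ 9) ≈ 0.4651.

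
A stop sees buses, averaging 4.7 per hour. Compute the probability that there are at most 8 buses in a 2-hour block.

0.4042

Over the interval, μ = 4.7 × 2 = 9.4 (a 2-hour block = 2 hours).
P(N ≤ 8) = Σ_{j=0}^{8} e^(−μ) μ^j/j! ≈ 0.4042.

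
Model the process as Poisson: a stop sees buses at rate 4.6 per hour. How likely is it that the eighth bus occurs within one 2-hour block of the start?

0.6990

Over the interval, μ = 4.6 × 2 = 9.2 (a 2-hour block = 2 hours).
The eighth arrival falls in the interval iff at least 8 events occur there: P(S_8 ≤ t) = P(N ≥ 8) = 1 − P(N ≤ 7) ≈ 0.6990.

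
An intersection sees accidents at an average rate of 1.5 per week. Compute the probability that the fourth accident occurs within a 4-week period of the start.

Over the interval, μ = 1.5 × 4 = 6 (a 4-week period = 4 weeks).
The fourth arrival falls in the interval iff at least 4 events occur there: P(S_4 ≤ t) = P(N ≥ 4) = 1 − P(N ≤ 3) ≈ 0.8488.

0.8488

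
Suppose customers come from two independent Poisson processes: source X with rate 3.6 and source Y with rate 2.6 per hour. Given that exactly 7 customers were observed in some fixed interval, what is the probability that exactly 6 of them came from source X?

0.1125

Given the total, each event is independently from source X with probability p = λ_X/(λ_X+λ_Y) = 3.6/6.2 ≈ 0.5806.
So K ~ Binomial(7, 3.6/6.2): P(K = 6) = C(7,6) · (3.6/6.2)^6 · (2.6/6.2)^1 ≈ 0.1125.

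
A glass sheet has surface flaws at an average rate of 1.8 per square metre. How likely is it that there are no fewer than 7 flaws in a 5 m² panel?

0.7932

Over the interval, μ = 1.8 × 5 = 9 (a 5 m² panel = 5 square metres).
P(N ≥ 7) = 1 − P(N ≤ 6) = 1 − Σ_{j=0}^{6} e^(−μ) μ^j/j! ≈ 0.7932.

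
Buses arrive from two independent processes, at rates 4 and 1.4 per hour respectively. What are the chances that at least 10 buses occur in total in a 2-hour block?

0.6374

Independent Poisson processes superpose: combined rate λ = 4 + 1.4 = 5.4 per hour.
Over the interval, μ = 5.4 × 2 = 10.8 (a 2-hour block = 2 hours).
P(N ≥ 10) = 1 − P(N ≤ 9) ≈ 0.6374.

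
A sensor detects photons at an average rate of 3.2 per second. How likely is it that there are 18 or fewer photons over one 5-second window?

Over the interval, μ = 3.2 × 5 = 16 (a 5-second window = 5 seconds).
P(N ≤ 18) = Σ_{j=0}^{18} e^(−μ) μ^j/j! ≈ 0.7423.

0.7423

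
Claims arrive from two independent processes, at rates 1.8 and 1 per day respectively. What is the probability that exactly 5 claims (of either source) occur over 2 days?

0.1697

Independent Poisson processes superpose: combined rate λ = 1.8 + 1 = 2.8 per day.
Over the interval, μ = 2.8 × 2 = 5.6 (2 days).
P(N = 5) = e^(−5.6) · 5.6^5/5! ≈ 0.1697.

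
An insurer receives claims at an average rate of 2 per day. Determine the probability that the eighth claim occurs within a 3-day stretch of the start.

Over the interval, μ = 2 × 3 = 6 (a 3-day stretch = 3 days).
The eighth arrival falls in the interval iff at least 8 events occur there: P(S_8 ≤ t) = P(N ≥ 8) = 1 − P(N ≤ 7) ≈ 0.2560.

0.2560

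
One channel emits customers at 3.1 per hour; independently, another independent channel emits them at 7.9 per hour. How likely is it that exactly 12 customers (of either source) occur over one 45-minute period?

0.0542

Independent Poisson processes superpose: combined rate λ = 3.1 + 7.9 = 11 per hour.
Over the interval, μ = 11 × 0.75 = 8.25 (a 45-minute period = 0.75 hours).
P(N = 12) = e^(−8.25) · 8.25^12/12! ≈ 0.0542.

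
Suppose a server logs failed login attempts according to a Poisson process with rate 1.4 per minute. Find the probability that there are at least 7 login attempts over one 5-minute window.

0.5503

Over the interval, μ = 1.4 × 5 = 7 (a 5-minute window = 5 minutes).
P(N ≥ 7) = 1 − P(N ≤ 6) = 1 − Σ_{j=0}^{6} e^(−μ) μ^j/j! ≈ 0.5503.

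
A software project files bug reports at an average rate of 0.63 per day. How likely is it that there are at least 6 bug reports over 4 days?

0.0434

Over the interval, μ = 0.63 × 4 = 2.52 (4 days).
P(N ≥ 6) = 1 − P(N ≤ 5) = 1 − Σ_{j=0}^{5} e^(−μ) μ^j/j! ≈ 0.0434.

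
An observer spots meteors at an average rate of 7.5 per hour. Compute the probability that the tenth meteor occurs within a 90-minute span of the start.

Over the interval, μ = 7.5 × 1.5 = 11.25 (a 90-minute span = 1.5 hours).
The tenth arrival falls in the interval iff at least 10 events occur there: P(S_10 ≤ t) = P(N ≥ 10) = 1 − P(N ≤ 9) ≈ 0.6860.

0.6860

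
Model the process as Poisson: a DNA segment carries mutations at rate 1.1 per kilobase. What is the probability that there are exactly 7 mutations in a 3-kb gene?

Over the interval, μ = 1.1 × 3 = 3.3 (a 3-kb gene = 3 kilobases).
P(N = 7) = e^(−μ) μ^7/7! = e^(−3.3) · 3.3^7/5040 ≈ 0.0312.

0.0312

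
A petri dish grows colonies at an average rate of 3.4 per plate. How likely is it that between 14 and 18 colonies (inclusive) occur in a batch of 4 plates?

Over the interval, μ = 3.4 × 4 = 13.6 (a batch of 4 plates = 4 plates).
P(14 ≤ N ≤ 18) = Σ_{j=14}^{18} e^(−13.6) · 13.6^j/j! ≈ 0.3962.

0.3962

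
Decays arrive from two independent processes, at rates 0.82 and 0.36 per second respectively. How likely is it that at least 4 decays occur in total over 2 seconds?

Independent Poisson processes superpose: combined rate λ = 0.82 + 0.36 = 1.18 per second.
Over the interval, μ = 1.18 × 2 = 2.36 (2 seconds).
P(N ≥ 4) = 1 − P(N ≤ 3) ≈ 0.2130.

0.2130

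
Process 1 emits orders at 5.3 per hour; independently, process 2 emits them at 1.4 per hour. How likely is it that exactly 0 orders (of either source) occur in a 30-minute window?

0.0351

Independent Poisson processes superpose: combined rate λ = 5.3 + 1.4 = 6.7 per hour.
Over the interval, μ = 6.7 × 0.5 = 3.35 (a 30-minute window = 0.5 hours).
P(N = 0) = e^(−3.35) · 3.35^0/0! ≈ 0.0351.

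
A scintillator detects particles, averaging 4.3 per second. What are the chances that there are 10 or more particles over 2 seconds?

0.3600

Over the interval, μ = 4.3 × 2 = 8.6 (2 seconds).
P(N ≥ 10) = 1 − P(N ≤ 9) = 1 − Σ_{j=0}^{9} e^(−μ) μ^j/j! ≈ 0.3600.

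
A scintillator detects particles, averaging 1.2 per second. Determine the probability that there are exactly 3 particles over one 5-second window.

Over the interval, μ = 1.2 × 5 = 6 (a 5-second window = 5 seconds).
P(N = 3) = e^(−μ) μ^3/3! = e^(−6) · 6^3/6 ≈ 0.0892.

0.0892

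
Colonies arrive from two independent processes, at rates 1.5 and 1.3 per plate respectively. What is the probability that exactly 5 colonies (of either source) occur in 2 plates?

0.1697

Independent Poisson processes superpose: combined rate λ = 1.5 + 1.3 = 2.8 per plate.
Over the interval, μ = 2.8 × 2 = 5.6 (2 plates).
P(N = 5) = e^(−5.6) · 5.6^5/5! ≈ 0.1697.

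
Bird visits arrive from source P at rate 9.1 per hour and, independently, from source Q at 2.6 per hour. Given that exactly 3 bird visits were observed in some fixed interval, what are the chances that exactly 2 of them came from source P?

Given the total, each event is independently from source P with probability p = λ_P/(λ_P+λ_Q) = 9.1/11.7 ≈ 0.7778.
So K ~ Binomial(3, 9.1/11.7): P(K = 2) = C(3,2) · (9.1/11.7)^2 · (2.6/11.7)^1 ≈ 0.4033.

0.4033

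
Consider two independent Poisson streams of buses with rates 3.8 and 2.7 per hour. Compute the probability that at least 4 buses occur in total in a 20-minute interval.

0.1741

Independent Poisson processes superpose: combined rate λ = 3.8 + 2.7 = 6.5 per hour.
Over the interval, μ = 6.5 × 1/3 ≈ 2.16667 (a 20-minute interval = 1/3 hours).
P(N ≥ 4) = 1 − P(N ≤ 3) ≈ 0.1741.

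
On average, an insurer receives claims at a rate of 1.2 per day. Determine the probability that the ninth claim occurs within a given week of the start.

Over the interval, μ = 1.2 × 7 = 8.4 (a week = 7 days).
The ninth arrival falls in the interval iff at least 9 events occur there: P(S_9 ≤ t) = P(N ≥ 9) = 1 − P(N ≤ 8) ≈ 0.4631.

0.4631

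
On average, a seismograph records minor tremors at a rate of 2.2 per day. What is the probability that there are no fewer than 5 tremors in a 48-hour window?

Over the interval, μ = 2.2 × 2 = 4.4 (a 48-hour window = 2 days).
P(N ≥ 5) = 1 − P(N ≤ 4) = 1 − Σ_{j=0}^{4} e^(−μ) μ^j/j! ≈ 0.4488.

0.4488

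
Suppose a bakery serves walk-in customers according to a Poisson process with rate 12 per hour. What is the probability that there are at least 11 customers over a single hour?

0.6528

With mean μ = 12 per hour,
P(N ≥ 11) = 1 − P(N ≤ 10) = 1 − Σ_{j=0}^{10} e^(−μ) μ^j/j! ≈ 0.6528.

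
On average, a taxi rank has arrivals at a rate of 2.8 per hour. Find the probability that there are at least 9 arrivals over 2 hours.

Over the interval, μ = 2.8 × 2 = 5.6 (2 hours).
P(N ≥ 9) = 1 − P(N ≤ 8) = 1 − Σ_{j=0}^{8} e^(−μ) μ^j/j! ≈ 0.1143.

0.1143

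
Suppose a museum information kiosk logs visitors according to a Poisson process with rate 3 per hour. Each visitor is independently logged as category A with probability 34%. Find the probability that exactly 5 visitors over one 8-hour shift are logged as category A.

Thinning: the visitors that are logged as category A themselves form a Poisson process with rate 0.34 × 3 = 1.02 per hour.
Over the interval, μ = 1.02 × 8 = 8.16 (an 8-hour shift = 8 hours).
P(N = 5) = e^(−8.16) · 8.16^5/5! ≈ 0.0862.

0.0862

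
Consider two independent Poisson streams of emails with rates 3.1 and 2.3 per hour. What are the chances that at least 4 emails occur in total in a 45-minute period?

Independent Poisson processes superpose: combined rate λ = 3.1 + 2.3 = 5.4 per hour.
Over the interval, μ = 5.4 × 0.75 = 4.05 (a 45-minute period = 0.75 hours).
P(N ≥ 4) = 1 − P(N ≤ 3) ≈ 0.5762.

0.5762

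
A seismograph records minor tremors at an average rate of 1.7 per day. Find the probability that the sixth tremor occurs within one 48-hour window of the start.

Over the interval, μ = 1.7 × 2 = 3.4 (a 48-hour window = 2 days).
The sixth arrival falls in the interval iff at least 6 events occur there: P(S_6 ≤ t) = P(N ≥ 6) = 1 − P(N ≤ 5) ≈ 0.1295.

0.1295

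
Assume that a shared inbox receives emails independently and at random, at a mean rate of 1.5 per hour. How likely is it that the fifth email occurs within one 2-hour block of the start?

Over the interval, μ = 1.5 × 2 = 3 (a 2-hour block = 2 hours).
The fifth arrival falls in the interval iff at least 5 events occur there: P(S_5 ≤ t) = P(N ≥ 5) = 1 − P(N ≤ 4) ≈ 0.1847.

0.1847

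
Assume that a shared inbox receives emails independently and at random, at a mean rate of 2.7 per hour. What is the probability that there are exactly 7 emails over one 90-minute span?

0.0618

Over the interval, μ = 2.7 × 1.5 = 4.05 (a 90-minute span = 1.5 hours).
P(N = 7) = e^(−μ) μ^7/7! = e^(−4.05) · 4.05^7/5040 ≈ 0.0618.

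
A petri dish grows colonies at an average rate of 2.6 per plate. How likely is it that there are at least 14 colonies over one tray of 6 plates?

Over the interval, μ = 2.6 × 6 = 15.6 (a tray of 6 plates = 6 plates).
P(N ≥ 14) = 1 − P(N ≤ 13) = 1 − Σ_{j=0}^{13} e^(−μ) μ^j/j! ≈ 0.6917.

0.6917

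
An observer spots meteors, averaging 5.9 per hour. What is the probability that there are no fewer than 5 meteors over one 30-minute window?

Over the interval, μ = 5.9 × 0.5 = 2.95 (a 30-minute window = 0.5 hours).
P(N ≥ 5) = 1 − P(N ≤ 4) = 1 − Σ_{j=0}^{4} e^(−μ) μ^j/j! ≈ 0.1764.

0.1764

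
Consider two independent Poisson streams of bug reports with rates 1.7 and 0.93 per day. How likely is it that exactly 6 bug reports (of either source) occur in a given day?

0.0331

Independent Poisson processes superpose: combined rate λ = 1.7 + 0.93 = 2.63 per day.
So μ = 2.63.
P(N = 6) = e^(−2.63) · 2.63^6/6! ≈ 0.0331.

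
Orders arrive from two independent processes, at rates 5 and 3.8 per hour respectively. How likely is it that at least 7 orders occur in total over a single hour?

0.7744

Independent Poisson processes superpose: combined rate λ = 5 + 3.8 = 8.8 per hour.
So μ = 8.8.
P(N ≥ 7) = 1 − P(N ≤ 6) ≈ 0.7744.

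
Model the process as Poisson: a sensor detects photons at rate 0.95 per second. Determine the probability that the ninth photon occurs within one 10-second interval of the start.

Over the interval, μ = 0.95 × 10 = 9.5 (a 10-second interval = 10 seconds).
The ninth arrival falls in the interval iff at least 9 events occur there: P(S_9 ≤ t) = P(N ≥ 9) = 1 − P(N ≤ 8) ≈ 0.6082.

0.6082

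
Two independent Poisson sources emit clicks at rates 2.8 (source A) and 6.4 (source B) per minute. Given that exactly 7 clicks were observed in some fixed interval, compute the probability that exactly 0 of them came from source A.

0.0788

Given the total, each event is independently from source A with probability p = λ_A/(λ_A+λ_B) = 2.8/9.2 ≈ 0.3043.
So K ~ Binomial(7, 2.8/9.2): P(K = 0) = C(7,0) · (2.8/9.2)^0 · (6.4/9.2)^7 ≈ 0.0788.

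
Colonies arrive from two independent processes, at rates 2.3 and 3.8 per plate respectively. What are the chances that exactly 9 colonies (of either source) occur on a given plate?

0.0723

Independent Poisson processes superpose: combined rate λ = 2.3 + 3.8 = 6.1 per plate.
So μ = 6.1.
P(N = 9) = e^(−6.1) · 6.1^9/9! ≈ 0.0723.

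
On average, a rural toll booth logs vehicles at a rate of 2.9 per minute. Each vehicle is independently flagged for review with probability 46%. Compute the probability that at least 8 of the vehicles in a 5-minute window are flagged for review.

0.3522

Thinning: the vehicles that are flagged for review themselves form a Poisson process with rate 0.46 × 2.9 = 1.334 per minute.
Over the interval, μ = 1.334 × 5 = 6.67 (a 5-minute window = 5 minutes).
P(N ≥ 8) = 1 − P(N ≤ 7) ≈ 0.3522.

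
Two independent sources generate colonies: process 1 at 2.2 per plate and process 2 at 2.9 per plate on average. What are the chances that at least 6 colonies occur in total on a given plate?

Independent Poisson processes superpose: combined rate λ = 2.2 + 2.9 = 5.1 per plate.
So μ = 5.1.
P(N ≥ 6) = 1 − P(N ≤ 5) ≈ 0.4016.

0.4016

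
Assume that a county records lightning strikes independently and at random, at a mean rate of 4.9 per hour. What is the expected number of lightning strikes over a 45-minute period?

3.675

E[N] = λt = 4.9 × 0.75 = 3.675 (a 45-minute period = 0.75 hours).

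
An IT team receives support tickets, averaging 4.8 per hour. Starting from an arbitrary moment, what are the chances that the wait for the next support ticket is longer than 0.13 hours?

0.5358

The wait for the next event is exponential with rate λ = 4.8 per hour.
P(T > 0.13) = e^(−λt) = e^(−4.8 × 0.13) = e^(−0.624) ≈ 0.5358.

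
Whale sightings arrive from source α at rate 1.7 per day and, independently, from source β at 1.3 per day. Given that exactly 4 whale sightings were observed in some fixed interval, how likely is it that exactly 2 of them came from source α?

Given the total, each event is independently from source α with probability p = λ_α/(λ_α+λ_β) = 1.7/3 ≈ 0.5667.
So K ~ Binomial(4, 1.7/3): P(K = 2) = C(4,2) · (1.7/3)^2 · (1.3/3)^2 ≈ 0.3618.

0.3618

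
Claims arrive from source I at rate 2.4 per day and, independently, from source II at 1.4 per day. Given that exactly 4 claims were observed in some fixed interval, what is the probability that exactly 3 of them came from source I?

Given the total, each event is independently from source I with probability p = λ_I/(λ_I+λ_II) = 2.4/3.8 ≈ 0.6316.
So K ~ Binomial(4, 2.4/3.8): P(K = 3) = C(4,3) · (2.4/3.8)^3 · (1.4/3.8)^1 ≈ 0.3713.

0.3713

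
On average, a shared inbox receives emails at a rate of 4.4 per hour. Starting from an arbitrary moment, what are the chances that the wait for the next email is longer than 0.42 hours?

The wait for the next event is exponential with rate λ = 4.4 per hour.
P(T > 0.42) = e^(−λt) = e^(−4.4 × 0.42) = e^(−1.848) ≈ 0.1576.

0.1576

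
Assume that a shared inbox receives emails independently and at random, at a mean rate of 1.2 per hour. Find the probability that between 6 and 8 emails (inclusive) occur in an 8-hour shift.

0.2958

Over the interval, μ = 1.2 × 8 = 9.6 (an 8-hour shift = 8 hours).
P(6 ≤ N ≤ 8) = Σ_{j=6}^{8} e^(−9.6) · 9.6^j/j! ≈ 0.2958.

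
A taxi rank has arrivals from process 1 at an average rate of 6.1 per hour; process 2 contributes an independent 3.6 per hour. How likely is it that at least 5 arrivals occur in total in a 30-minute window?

Independent Poisson processes superpose: combined rate λ = 6.1 + 3.6 = 9.7 per hour.
Over the interval, μ = 9.7 × 0.5 = 4.85 (a 30-minute window = 0.5 hours).
P(N ≥ 5) = 1 − P(N ≤ 4) ≈ 0.5328.

0.5328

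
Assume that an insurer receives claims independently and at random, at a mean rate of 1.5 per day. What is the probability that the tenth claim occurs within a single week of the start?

0.6029

Over the interval, μ = 1.5 × 7 = 10.5 (a week = 7 days).
The tenth arrival falls in the interval iff at least 10 events occur there: P(S_10 ≤ t) = P(N ≥ 10) = 1 − P(N ≤ 9) ≈ 0.6029.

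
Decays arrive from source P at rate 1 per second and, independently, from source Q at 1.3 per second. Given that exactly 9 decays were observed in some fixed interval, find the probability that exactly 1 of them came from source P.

0.0408

Given the total, each event is independently from source P with probability p = λ_P/(λ_P+λ_Q) = 1/2.3 ≈ 0.4348.
So K ~ Binomial(9, 1/2.3): P(K = 1) = C(9,1) · (1/2.3)^1 · (1.3/2.3)^8 ≈ 0.0408.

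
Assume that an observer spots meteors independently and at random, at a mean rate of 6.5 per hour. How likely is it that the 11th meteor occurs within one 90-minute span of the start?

0.3857

Over the interval, μ = 6.5 × 1.5 = 9.75 (a 90-minute span = 1.5 hours).
The 11th arrival falls in the interval iff at least 11 events occur there: P(S_11 ≤ t) = P(N ≥ 11) = 1 − P(N ≤ 10) ≈ 0.3857.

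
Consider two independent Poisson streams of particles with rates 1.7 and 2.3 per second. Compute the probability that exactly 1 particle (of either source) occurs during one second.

0.0733

Independent Poisson processes superpose: combined rate λ = 1.7 + 2.3 = 4 per second.
So μ = 4.
P(N = 1) = e^(−4) · 4^1/1! ≈ 0.0733.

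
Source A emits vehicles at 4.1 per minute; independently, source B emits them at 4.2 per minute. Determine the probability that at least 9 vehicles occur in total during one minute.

0.4493

Independent Poisson processes superpose: combined rate λ = 4.1 + 4.2 = 8.3 per minute.
So μ = 8.3.
P(N ≥ 9) = 1 − P(N ≤ 8) ≈ 0.4493.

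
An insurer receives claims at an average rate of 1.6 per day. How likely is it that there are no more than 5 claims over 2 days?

0.8946

Over the interval, μ = 1.6 × 2 = 3.2 (2 days).
P(N ≤ 5) = Σ_{j=0}^{5} e^(−μ) μ^j/j! ≈ 0.8946.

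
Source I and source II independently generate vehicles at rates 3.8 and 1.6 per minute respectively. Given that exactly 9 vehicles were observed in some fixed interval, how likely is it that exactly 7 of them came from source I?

0.2701

Given the total, each event is independently from source I with probability p = λ_I/(λ_I+λ_II) = 3.8/5.4 ≈ 0.7037.
So K ~ Binomial(9, 3.8/5.4): P(K = 7) = C(9,7) · (3.8/5.4)^7 · (1.6/5.4)^2 ≈ 0.2701.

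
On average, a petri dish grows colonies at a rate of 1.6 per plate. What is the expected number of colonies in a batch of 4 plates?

E[N] = λt = 1.6 × 4 = 6.4 (a batch of 4 plates = 4 plates).

6.4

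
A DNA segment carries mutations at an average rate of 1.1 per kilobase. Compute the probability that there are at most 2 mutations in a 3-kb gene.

0.3594

Over the interval, μ = 1.1 × 3 = 3.3 (a 3-kb gene = 3 kilobases).
P(N ≤ 2) = Σ_{j=0}^{2} e^(−μ) μ^j/j! ≈ 0.3594.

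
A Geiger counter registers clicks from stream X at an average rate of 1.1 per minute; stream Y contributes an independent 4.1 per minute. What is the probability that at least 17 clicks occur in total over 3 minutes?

Independent Poisson processes superpose: combined rate λ = 1.1 + 4.1 = 5.2 per minute.
Over the interval, μ = 5.2 × 3 = 15.6 (3 minutes).
P(N ≥ 17) = 1 − P(N ≤ 16) ≈ 0.3944.

0.3944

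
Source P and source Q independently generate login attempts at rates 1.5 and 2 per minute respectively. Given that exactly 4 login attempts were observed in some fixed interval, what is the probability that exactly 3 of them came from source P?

0.1799

Given the total, each event is independently from source P with probability p = λ_P/(λ_P+λ_Q) = 1.5/3.5 ≈ 0.4286.
So K ~ Binomial(4, 1.5/3.5): P(K = 3) = C(4,3) · (1.5/3.5)^3 · (2/3.5)^1 ≈ 0.1799.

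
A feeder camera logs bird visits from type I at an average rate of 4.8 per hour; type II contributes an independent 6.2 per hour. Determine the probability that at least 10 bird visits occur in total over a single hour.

0.6595

Independent Poisson processes superpose: combined rate λ = 4.8 + 6.2 = 11 per hour.
So μ = 11.
P(N ≥ 10) = 1 − P(N ≤ 9) ≈ 0.6595.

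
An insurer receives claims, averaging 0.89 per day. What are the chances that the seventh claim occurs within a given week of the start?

Over the interval, μ = 0.89 × 7 = 6.23 (a week = 7 days).
The seventh arrival falls in the interval iff at least 7 events occur there: P(S_7 ≤ t) = P(N ≥ 7) = 1 − P(N ≤ 6) ≈ 0.4306.

0.4306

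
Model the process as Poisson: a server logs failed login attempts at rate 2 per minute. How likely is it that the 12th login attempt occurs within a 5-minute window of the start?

Over the interval, μ = 2 × 5 = 10 (a 5-minute window = 5 minutes).
The 12th arrival falls in the interval iff at least 12 events occur there: P(S_12 ≤ t) = P(N ≥ 12) = 1 − P(N ≤ 11) ≈ 0.3032.

0.3032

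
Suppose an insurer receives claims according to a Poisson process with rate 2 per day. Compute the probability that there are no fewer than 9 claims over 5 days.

Over the interval, μ = 2 × 5 = 10 (5 days).
P(N ≥ 9) = 1 − P(N ≤ 8) = 1 − Σ_{j=0}^{8} e^(−μ) μ^j/j! ≈ 0.6672.

0.6672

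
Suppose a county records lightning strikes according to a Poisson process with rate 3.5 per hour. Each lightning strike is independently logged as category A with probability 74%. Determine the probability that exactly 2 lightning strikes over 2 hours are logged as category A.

0.0755

Thinning: the lightning strikes that are logged as category A themselves form a Poisson process with rate 0.74 × 3.5 = 2.59 per hour.
Over the interval, μ = 2.59 × 2 = 5.18 (2 hours).
P(N = 2) = e^(−5.18) · 5.18^2/2! ≈ 0.0755.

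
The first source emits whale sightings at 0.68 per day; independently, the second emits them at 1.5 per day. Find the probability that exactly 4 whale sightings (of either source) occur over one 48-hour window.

Independent Poisson processes superpose: combined rate λ = 0.68 + 1.5 = 2.18 per day.
Over the interval, μ = 2.18 × 2 = 4.36 (a 48-hour window = 2 days).
P(N = 4) = e^(−4.36) · 4.36^4/4! ≈ 0.1924.

0.1924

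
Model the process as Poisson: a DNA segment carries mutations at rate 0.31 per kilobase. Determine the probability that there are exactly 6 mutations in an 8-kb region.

0.0271

Over the interval, μ = 0.31 × 8 = 2.48 (an 8-kb region = 8 kilobases).
P(N = 6) = e^(−μ) μ^6/6! = e^(−2.48) · 2.48^6/720 ≈ 0.0271.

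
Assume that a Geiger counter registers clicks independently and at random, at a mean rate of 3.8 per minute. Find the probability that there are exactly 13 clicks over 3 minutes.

0.0987

Over the interval, μ = 3.8 × 3 = 11.4 (3 minutes).
P(N = 13) = e^(−μ) μ^13/13! = e^(−11.4) · 11.4^13/6227020800 ≈ 0.0987.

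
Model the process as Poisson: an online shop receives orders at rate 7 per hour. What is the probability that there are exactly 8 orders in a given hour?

With mean μ = 7 per hour,
P(N = 8) = e^(−μ) μ^8/8! = e^(−7) · 7^8/40320 ≈ 0.1304.

0.1304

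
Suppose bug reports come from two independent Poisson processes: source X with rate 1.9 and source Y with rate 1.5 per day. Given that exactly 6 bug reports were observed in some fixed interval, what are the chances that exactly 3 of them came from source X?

0.2997

Given the total, each event is independently from source X with probability p = λ_X/(λ_X+λ_Y) = 1.9/3.4 ≈ 0.5588.
So K ~ Binomial(6, 1.9/3.4): P(K = 3) = C(6,3) · (1.9/3.4)^3 · (1.5/3.4)^3 ≈ 0.2997.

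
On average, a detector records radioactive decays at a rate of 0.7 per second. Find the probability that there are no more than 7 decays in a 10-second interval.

Over the interval, μ = 0.7 × 10 = 7 (a 10-second interval = 10 seconds).
P(N ≤ 7) = Σ_{j=0}^{7} e^(−μ) μ^j/j! ≈ 0.5987.

0.5987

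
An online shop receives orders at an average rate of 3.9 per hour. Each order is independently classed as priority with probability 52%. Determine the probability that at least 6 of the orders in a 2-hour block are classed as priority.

0.2237

Thinning: the orders that are classed as priority themselves form a Poisson process with rate 0.52 × 3.9 = 2.028 per hour.
Over the interval, μ = 2.028 × 2 = 4.056 (a 2-hour block = 2 hours).
P(N ≥ 6) = 1 − P(N ≤ 5) ≈ 0.2237.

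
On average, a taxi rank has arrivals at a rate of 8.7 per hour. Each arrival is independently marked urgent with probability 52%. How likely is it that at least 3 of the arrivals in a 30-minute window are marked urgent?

Thinning: the arrivals that are marked urgent themselves form a Poisson process with rate 0.52 × 8.7 = 4.524 per hour.
Over the interval, μ = 4.524 × 0.5 = 2.262 (a 30-minute window = 0.5 hours).
P(N ≥ 3) = 1 − P(N ≤ 2) ≈ 0.3939.

0.3939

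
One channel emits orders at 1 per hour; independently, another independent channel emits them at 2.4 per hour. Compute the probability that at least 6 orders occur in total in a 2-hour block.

Independent Poisson processes superpose: combined rate λ = 1 + 2.4 = 3.4 per hour.
Over the interval, μ = 3.4 × 2 = 6.8 (a 2-hour block = 2 hours).
P(N ≥ 6) = 1 − P(N ≤ 5) ≈ 0.6730.

0.6730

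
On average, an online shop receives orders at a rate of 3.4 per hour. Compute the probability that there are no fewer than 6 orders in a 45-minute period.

Over the interval, μ = 3.4 × 0.75 = 2.55 (a 45-minute period = 0.75 hours).
P(N ≥ 6) = 1 − P(N ≤ 5) = 1 − Σ_{j=0}^{5} e^(−μ) μ^j/j! ≈ 0.0454.

0.0454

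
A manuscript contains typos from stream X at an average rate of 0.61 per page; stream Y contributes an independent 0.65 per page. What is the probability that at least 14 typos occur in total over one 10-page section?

Independent Poisson processes superpose: combined rate λ = 0.61 + 0.65 = 1.26 per page.
Over the interval, μ = 1.26 × 10 = 12.6 (a 10-page section = 10 pages).
P(N ≥ 14) = 1 − P(N ≤ 13) ≈ 0.3831.

0.3831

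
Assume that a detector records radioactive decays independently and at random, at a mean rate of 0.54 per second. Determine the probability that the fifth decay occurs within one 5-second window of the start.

0.1371

Over the interval, μ = 0.54 × 5 = 2.7 (a 5-second window = 5 seconds).
The fifth arrival falls in the interval iff at least 5 events occur there: P(S_5 ≤ t) = P(N ≥ 5) = 1 − P(N ≤ 4) ≈ 0.1371.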